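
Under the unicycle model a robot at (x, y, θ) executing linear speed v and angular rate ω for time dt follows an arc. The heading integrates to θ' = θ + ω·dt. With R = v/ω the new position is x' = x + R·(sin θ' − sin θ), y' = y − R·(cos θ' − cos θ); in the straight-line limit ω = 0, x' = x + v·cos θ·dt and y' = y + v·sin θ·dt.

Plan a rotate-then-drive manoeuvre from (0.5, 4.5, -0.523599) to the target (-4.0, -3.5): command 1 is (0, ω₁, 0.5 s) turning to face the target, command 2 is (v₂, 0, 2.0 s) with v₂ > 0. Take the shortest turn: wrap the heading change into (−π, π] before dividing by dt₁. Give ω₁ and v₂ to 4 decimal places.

ω₁ = -3.1192, v₂ = 4.5894

heading to target = atan2(-3.5−4.5, -4−0.5) = -2.0832
Δθ = wrap(-2.0832 − -0.5236) = -1.5596; ω₁ = Δθ/dt₁ = -3.1192
distance = √((-4−0.5)² + (-3.5−4.5)²) = 9.1788; v₂ = distance/dt₂ = 4.5894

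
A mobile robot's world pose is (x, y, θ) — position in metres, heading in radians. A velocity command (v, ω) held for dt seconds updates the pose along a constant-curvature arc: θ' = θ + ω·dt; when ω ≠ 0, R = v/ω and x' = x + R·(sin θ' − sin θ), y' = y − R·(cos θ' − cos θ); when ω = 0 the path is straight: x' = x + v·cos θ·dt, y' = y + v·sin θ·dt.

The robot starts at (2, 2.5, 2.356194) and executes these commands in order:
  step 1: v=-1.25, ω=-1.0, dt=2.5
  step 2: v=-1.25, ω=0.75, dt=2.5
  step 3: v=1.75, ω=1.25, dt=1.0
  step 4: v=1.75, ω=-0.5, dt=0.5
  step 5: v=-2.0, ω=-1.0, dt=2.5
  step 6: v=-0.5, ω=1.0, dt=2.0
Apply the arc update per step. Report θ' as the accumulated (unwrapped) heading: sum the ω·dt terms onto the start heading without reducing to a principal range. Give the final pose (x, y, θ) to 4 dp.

step 1: θ'=-0.1438 (R=1.2500) → pose (0.9370, 0.3790, -0.1438)
step 2: θ'=1.7312 (R=-1.6667) → pose (-0.9471, -1.5366, 1.7312)
step 3: θ'=2.9812 (R=1.4000) → pose (-2.1056, -0.3782, 2.9812)
step 4: θ'=2.7312 (R=-3.5000) → pose (-2.9430, -0.1325, 2.7312)
step 5: θ'=0.2312 (R=2.0000) → pose (-3.2827, -3.9132, 0.2312)
step 6: θ'=2.2312 (R=-0.5000) → pose (-3.5630, -4.7066, 2.2312)

(-3.5630, -4.7066, 2.2312)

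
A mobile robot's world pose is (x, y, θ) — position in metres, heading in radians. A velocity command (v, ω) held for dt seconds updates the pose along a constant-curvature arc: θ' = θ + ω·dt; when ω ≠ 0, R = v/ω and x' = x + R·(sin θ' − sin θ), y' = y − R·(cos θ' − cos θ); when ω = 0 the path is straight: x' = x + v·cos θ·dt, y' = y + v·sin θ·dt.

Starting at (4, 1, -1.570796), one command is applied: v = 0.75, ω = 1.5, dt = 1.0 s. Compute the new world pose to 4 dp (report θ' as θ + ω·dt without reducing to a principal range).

(4.4646, 0.5013, -0.0708)

θ' = -1.5708 + 1.5·1.0 = -0.0708
R = v/ω = 0.75/1.5 = 0.5000
x' = 4 + 0.5000·(sin -0.0708 − sin -1.5708) = 4.4646
y' = 1 − 0.5000·(cos -0.0708 − cos -1.5708) = 0.5013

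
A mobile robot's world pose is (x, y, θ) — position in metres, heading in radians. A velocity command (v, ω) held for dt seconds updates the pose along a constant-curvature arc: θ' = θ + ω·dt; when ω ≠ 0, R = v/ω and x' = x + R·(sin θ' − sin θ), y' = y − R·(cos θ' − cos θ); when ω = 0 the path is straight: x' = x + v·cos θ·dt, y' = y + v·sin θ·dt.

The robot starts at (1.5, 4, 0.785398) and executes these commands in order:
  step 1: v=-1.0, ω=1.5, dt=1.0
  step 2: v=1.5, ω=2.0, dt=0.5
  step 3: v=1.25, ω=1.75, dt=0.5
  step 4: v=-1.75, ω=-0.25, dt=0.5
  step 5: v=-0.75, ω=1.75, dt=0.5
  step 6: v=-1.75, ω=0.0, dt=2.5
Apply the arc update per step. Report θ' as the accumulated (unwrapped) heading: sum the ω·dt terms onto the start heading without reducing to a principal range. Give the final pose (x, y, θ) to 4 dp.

(0.0176, 8.3669, 4.9104)

step 1: θ'=2.2854 (R=-0.6667) → pose (1.4678, 3.0917, 2.2854)
step 2: θ'=3.2854 (R=0.7500) → pose (0.7938, 3.3425, 3.2854)
step 3: θ'=4.1604 (R=0.7143) → pose (0.2880, 3.0101, 4.1604)
step 4: θ'=4.0354 (R=7.0000) → pose (0.7921, 3.7246, 4.0354)
step 5: θ'=4.9104 (R=-0.4286) → pose (0.8783, 4.0774, 4.9104)
step 6: θ'=4.9104 (straight) → pose (0.0176, 8.3669, 4.9104)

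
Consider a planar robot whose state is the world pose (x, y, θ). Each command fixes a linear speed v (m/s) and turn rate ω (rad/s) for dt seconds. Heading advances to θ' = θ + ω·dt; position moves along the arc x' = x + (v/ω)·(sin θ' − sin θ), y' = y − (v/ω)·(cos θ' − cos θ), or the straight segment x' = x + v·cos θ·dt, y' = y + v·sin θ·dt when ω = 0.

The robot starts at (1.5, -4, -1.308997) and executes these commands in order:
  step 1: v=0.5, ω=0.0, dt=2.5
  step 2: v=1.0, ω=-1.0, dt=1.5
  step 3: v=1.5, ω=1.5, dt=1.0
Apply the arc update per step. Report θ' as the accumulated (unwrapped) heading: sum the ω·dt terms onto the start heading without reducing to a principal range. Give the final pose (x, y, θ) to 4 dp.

(0.5447, -7.6154, -1.3090)

step 1: θ'=-1.3090 (straight) → pose (1.8235, -5.2074, -1.3090)
step 2: θ'=-2.8090 (R=-1.0000) → pose (1.1841, -6.4114, -2.8090)
step 3: θ'=-1.3090 (R=1.0000) → pose (0.5447, -7.6154, -1.3090)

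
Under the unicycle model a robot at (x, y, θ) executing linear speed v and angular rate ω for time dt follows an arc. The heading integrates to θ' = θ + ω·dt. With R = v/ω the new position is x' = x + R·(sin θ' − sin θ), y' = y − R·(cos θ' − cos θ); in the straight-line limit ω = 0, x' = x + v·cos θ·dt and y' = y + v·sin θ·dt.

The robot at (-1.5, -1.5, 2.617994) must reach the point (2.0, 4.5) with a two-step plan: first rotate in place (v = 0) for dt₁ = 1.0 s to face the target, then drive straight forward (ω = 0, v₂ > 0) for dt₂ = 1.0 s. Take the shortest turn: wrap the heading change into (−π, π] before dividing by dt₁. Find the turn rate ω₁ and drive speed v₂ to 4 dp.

ω₁ = -1.5753, v₂ = 6.9462

heading to target = atan2(4.5−-1.5, 2−-1.5) = 1.0427
Δθ = wrap(1.0427 − 2.6180) = -1.5753; ω₁ = Δθ/dt₁ = -1.5753
distance = √((2−-1.5)² + (4.5−-1.5)²) = 6.9462; v₂ = distance/dt₂ = 6.9462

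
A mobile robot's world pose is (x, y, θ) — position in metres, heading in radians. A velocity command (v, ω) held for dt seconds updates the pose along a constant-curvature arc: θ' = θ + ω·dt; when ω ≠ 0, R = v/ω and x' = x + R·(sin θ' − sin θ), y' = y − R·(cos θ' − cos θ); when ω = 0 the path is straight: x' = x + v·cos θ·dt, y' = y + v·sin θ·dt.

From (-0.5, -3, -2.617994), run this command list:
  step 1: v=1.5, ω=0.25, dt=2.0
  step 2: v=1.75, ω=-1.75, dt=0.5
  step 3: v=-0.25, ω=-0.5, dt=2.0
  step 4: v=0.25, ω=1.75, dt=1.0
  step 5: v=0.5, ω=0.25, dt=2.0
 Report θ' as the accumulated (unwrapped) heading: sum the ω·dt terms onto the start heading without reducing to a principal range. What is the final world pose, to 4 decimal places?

(-3.5045, -6.6160, -1.7430)

step 1: θ'=-2.1180 (R=6.0000) → pose (-2.6239, -5.0744, -2.1180)
step 2: θ'=-2.9930 (R=-1.0000) → pose (-3.3298, -5.5431, -2.9930)
step 3: θ'=-3.9930 (R=0.5000) → pose (-2.8797, -5.7081, -3.9930)
step 4: θ'=-2.2430 (R=0.1429) → pose (-3.0990, -5.7133, -2.2430)
step 5: θ'=-1.7430 (R=2.0000) → pose (-3.5045, -6.6160, -1.7430)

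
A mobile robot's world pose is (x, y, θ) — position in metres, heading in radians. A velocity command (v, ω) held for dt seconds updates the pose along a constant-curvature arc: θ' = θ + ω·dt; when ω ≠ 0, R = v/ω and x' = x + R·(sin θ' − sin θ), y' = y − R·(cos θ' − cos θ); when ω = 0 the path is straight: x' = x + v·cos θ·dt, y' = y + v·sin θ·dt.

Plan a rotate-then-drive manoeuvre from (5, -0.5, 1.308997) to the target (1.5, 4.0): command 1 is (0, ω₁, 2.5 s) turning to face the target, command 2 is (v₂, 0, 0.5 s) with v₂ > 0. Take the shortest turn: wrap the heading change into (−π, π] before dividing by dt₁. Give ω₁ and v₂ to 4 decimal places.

ω₁ = 0.3691, v₂ = 11.4018

heading to target = atan2(4−-0.5, 1.5−5) = 2.2318
Δθ = wrap(2.2318 − 1.3090) = 0.9228; ω₁ = Δθ/dt₁ = 0.3691
distance = √((1.5−5)² + (4−-0.5)²) = 5.7009; v₂ = distance/dt₂ = 11.4018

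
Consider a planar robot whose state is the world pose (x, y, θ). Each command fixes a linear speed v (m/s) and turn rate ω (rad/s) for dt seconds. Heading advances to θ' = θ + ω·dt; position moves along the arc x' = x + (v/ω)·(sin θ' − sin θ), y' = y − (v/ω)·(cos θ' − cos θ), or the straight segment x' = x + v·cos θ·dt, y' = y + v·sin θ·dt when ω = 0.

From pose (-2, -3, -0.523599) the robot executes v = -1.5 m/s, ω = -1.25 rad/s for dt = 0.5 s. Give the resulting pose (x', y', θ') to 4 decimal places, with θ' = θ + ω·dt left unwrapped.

θ' = -0.5236 + -1.25·0.5 = -1.1486
R = v/ω = -1.5/-1.25 = 1.2000
x' = -2 + 1.2000·(sin -1.1486 − sin -0.5236) = -2.4946
y' = -3 − 1.2000·(cos -1.1486 − cos -0.5236) = -2.4525

(-2.4946, -2.4525, -1.1486)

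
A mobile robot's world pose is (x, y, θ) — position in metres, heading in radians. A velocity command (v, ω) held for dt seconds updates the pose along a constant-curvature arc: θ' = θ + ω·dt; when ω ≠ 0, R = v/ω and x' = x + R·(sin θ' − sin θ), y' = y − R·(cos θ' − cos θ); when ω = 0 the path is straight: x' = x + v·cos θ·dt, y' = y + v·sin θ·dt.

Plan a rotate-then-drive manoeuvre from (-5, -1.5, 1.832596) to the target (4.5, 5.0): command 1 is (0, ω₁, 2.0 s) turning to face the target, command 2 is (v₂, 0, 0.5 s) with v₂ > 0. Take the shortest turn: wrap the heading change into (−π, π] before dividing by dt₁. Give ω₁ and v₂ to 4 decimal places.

heading to target = atan2(5−-1.5, 4.5−-5) = 0.6001
Δθ = wrap(0.6001 − 1.8326) = -1.2325; ω₁ = Δθ/dt₁ = -0.6163
distance = √((4.5−-5)² + (5−-1.5)²) = 11.5109; v₂ = distance/dt₂ = 23.0217

ω₁ = -0.6163, v₂ = 23.0217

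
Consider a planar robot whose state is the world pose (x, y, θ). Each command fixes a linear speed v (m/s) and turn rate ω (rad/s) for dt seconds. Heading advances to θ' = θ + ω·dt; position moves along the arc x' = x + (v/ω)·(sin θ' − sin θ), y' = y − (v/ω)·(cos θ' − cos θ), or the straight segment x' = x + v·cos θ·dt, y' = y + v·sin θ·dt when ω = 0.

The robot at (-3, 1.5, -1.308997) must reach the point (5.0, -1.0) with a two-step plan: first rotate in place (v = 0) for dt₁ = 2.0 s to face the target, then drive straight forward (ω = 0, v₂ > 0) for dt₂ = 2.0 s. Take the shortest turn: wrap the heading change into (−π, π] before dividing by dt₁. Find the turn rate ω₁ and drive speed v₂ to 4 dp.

heading to target = atan2(-1−1.5, 5−-3) = -0.3029
Δθ = wrap(-0.3029 − -1.3090) = 1.0061; ω₁ = Δθ/dt₁ = 0.5031
distance = √((5−-3)² + (-1−1.5)²) = 8.3815; v₂ = distance/dt₂ = 4.1908

ω₁ = 0.5031, v₂ = 4.1908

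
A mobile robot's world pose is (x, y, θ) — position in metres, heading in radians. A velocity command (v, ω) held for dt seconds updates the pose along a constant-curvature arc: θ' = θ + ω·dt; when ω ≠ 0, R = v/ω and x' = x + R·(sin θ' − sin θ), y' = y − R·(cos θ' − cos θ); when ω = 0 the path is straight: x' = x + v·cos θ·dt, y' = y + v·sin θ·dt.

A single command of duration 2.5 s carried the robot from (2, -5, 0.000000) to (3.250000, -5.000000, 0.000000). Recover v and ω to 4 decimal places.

v = 0.5000, ω = 0.0000

Δθ = 0.000000 − 0.000000 = 0.000000
ω = Δθ/dt = 0.000000/2.5 = 0.0000
ω = 0 → v = (Δx·cos θ + Δy·sin θ)/dt = 0.5000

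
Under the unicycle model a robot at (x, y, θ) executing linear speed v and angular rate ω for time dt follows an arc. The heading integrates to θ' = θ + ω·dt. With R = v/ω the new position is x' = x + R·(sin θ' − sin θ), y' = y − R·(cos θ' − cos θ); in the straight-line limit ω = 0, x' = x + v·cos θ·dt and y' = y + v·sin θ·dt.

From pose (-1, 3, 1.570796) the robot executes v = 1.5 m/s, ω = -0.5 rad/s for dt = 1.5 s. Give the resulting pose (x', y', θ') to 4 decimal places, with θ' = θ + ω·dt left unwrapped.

(-0.1951, 5.0449, 0.8208)

θ' = 1.5708 + -0.5·1.5 = 0.8208
R = v/ω = 1.5/-0.5 = -3.0000
x' = -1 + -3.0000·(sin 0.8208 − sin 1.5708) = -0.1951
y' = 3 − -3.0000·(cos 0.8208 − cos 1.5708) = 5.0449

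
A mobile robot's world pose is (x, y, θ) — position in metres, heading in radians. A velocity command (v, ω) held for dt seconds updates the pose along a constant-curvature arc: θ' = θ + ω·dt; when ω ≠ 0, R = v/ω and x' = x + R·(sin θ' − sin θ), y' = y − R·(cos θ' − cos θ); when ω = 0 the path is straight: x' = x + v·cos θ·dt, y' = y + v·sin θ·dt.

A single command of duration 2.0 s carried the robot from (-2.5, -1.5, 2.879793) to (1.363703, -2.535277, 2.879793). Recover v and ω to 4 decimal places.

v = -2.0000, ω = 0.0000

Δθ = 2.879793 − 2.879793 = 0.000000
ω = Δθ/dt = 0.000000/2.0 = 0.0000
ω = 0 → v = (Δx·cos θ + Δy·sin θ)/dt = -2.0000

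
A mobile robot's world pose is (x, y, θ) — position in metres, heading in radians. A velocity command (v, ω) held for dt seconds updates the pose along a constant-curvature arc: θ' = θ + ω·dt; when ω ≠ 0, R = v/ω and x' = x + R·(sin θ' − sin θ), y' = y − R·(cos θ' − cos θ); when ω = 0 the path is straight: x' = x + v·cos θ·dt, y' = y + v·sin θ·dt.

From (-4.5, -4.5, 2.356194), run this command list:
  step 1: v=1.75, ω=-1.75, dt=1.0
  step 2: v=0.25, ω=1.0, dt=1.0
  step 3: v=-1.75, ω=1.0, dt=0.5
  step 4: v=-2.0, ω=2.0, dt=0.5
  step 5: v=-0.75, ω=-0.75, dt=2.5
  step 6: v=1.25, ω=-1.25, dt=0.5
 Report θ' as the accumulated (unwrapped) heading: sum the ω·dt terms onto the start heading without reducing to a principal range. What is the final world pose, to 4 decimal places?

step 1: θ'=0.6062 (R=-1.0000) → pose (-4.3626, -2.9711, 0.6062)
step 2: θ'=1.6062 (R=0.2500) → pose (-4.2552, -2.7568, 1.6062)
step 3: θ'=2.1062 (R=-1.7500) → pose (-4.0114, -3.5877, 2.1062)
step 4: θ'=3.1062 (R=-1.0000) → pose (-3.1868, -4.0768, 3.1062)
step 5: θ'=1.2312 (R=1.0000) → pose (-2.2793, -5.4093, 1.2312)
step 6: θ'=0.6062 (R=-1.0000) → pose (-1.9061, -4.9206, 0.6062)

(-1.9061, -4.9206, 0.6062)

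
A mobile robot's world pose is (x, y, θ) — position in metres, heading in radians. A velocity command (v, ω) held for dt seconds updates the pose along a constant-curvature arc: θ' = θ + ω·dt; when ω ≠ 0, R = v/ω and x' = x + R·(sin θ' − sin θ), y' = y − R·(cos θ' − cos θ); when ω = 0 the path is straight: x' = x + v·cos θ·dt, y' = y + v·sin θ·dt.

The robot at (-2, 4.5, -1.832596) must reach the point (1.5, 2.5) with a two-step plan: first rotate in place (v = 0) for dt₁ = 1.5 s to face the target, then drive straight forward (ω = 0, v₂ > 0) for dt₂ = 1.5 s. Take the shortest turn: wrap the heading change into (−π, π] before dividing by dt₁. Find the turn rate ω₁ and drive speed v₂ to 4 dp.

ω₁ = 0.8756, v₂ = 2.6874

heading to target = atan2(2.5−4.5, 1.5−-2) = -0.5191
Δθ = wrap(-0.5191 − -1.8326) = 1.3134; ω₁ = Δθ/dt₁ = 0.8756
distance = √((1.5−-2)² + (2.5−4.5)²) = 4.0311; v₂ = distance/dt₂ = 2.6874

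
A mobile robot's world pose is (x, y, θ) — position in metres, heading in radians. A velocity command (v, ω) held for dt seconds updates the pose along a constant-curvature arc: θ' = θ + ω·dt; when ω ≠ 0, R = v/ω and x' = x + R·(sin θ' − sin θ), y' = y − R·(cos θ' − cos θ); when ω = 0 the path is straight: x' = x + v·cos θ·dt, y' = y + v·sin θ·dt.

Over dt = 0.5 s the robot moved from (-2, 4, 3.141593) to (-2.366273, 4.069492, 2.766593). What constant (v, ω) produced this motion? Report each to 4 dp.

Δθ = 2.766593 − 3.141593 = -0.375000
ω = Δθ/dt = -0.375000/0.5 = -0.7500
R = Δx/(sin θ' − sin θ) = -1.0000
v = R·ω = -1.0000·-0.7500 = 0.7500

v = 0.7500, ω = -0.7500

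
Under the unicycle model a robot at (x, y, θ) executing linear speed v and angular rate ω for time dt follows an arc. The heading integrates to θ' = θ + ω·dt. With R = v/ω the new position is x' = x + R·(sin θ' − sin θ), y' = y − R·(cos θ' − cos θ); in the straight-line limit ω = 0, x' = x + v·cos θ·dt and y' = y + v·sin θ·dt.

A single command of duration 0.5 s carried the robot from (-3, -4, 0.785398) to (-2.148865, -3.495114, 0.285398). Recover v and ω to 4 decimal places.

Δθ = 0.285398 − 0.785398 = -0.500000
ω = Δθ/dt = -0.500000/0.5 = -1.0000
R = Δx/(sin θ' − sin θ) = -2.0000
v = R·ω = -2.0000·-1.0000 = 2.0000

v = 2.0000, ω = -1.0000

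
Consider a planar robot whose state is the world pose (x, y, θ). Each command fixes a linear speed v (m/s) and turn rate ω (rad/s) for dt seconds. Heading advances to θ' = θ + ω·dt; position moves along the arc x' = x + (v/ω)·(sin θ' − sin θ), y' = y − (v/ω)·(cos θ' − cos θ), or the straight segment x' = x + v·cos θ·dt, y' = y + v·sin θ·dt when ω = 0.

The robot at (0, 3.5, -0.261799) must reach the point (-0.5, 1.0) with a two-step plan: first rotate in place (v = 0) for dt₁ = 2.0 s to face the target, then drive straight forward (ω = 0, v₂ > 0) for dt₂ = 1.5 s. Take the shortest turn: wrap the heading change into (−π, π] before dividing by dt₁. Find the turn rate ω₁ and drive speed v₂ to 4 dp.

heading to target = atan2(1−3.5, -0.5−0) = -1.7682
Δθ = wrap(-1.7682 − -0.2618) = -1.5064; ω₁ = Δθ/dt₁ = -0.7532
distance = √((-0.5−0)² + (1−3.5)²) = 2.5495; v₂ = distance/dt₂ = 1.6997

ω₁ = -0.7532, v₂ = 1.6997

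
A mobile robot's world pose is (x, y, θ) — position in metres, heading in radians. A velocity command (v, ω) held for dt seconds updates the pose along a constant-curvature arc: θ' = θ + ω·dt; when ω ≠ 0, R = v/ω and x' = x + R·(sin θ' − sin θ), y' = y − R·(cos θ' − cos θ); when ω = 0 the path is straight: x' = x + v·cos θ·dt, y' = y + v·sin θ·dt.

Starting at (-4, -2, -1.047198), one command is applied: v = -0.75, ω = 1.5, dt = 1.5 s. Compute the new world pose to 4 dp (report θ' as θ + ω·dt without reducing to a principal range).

θ' = -1.0472 + 1.5·1.5 = 1.2028
R = v/ω = -0.75/1.5 = -0.5000
x' = -4 + -0.5000·(sin 1.2028 − sin -1.0472) = -4.8995
y' = -2 − -0.5000·(cos 1.2028 − cos -1.0472) = -2.0701

(-4.8995, -2.0701, 1.2028)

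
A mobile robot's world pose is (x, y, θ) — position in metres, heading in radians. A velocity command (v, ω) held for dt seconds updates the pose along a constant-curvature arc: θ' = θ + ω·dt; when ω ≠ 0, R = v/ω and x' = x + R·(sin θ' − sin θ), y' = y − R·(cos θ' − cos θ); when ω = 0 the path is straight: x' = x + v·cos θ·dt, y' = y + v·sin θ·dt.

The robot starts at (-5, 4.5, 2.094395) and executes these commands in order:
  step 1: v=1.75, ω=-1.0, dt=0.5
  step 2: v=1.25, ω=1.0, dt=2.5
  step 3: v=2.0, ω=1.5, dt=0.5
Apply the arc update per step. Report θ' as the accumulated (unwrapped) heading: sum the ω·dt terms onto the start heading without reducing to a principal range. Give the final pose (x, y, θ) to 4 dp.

step 1: θ'=1.5944 (R=-1.7500) → pose (-5.2340, 5.3337, 1.5944)
step 2: θ'=4.0944 (R=1.2500) → pose (-7.5024, 6.0285, 4.0944)
step 3: θ'=4.8444 (R=1.3333) → pose (-7.7374, 5.0804, 4.8444)

(-7.7374, 5.0804, 4.8444)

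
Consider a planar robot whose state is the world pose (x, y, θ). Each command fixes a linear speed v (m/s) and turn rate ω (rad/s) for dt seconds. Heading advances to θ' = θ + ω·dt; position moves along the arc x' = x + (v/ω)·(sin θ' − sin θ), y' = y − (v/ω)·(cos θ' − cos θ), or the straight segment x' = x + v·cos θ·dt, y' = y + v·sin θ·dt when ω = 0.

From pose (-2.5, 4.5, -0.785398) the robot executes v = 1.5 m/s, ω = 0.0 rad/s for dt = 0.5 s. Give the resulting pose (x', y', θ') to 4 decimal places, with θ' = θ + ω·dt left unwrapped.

θ' = -0.7854 + 0.0·0.5 = -0.7854
ω = 0 → straight: x' = -2.5 + 1.5·cos(-0.7854)·0.5 = -1.9697
y' = 4.5 + 1.5·sin(-0.7854)·0.5 = 3.9697

(-1.9697, 3.9697, -0.7854)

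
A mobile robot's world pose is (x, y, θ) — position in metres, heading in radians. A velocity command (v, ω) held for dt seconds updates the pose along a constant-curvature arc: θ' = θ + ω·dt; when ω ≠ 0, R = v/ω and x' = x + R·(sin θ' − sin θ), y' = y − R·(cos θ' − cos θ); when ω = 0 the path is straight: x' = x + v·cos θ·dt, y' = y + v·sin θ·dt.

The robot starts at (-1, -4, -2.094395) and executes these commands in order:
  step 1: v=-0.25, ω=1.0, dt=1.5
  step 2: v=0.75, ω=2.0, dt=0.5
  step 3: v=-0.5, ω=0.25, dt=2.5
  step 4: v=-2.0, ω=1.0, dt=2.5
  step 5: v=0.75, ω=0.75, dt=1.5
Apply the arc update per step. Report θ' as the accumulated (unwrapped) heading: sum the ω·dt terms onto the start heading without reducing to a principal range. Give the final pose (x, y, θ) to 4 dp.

(0.2100, -8.2586, 4.6556)

step 1: θ'=-0.5944 (R=-0.2500) → pose (-1.0765, -3.6679, -0.5944)
step 2: θ'=0.4056 (R=0.3750) → pose (-0.7185, -3.7018, 0.4056)
step 3: θ'=1.0306 (R=-2.0000) → pose (-1.6446, -4.5109, 1.0306)
step 4: θ'=3.5306 (R=-2.0000) → pose (0.8292, -7.3901, 3.5306)
step 5: θ'=4.6556 (R=1.0000) → pose (0.2100, -8.2586, 4.6556)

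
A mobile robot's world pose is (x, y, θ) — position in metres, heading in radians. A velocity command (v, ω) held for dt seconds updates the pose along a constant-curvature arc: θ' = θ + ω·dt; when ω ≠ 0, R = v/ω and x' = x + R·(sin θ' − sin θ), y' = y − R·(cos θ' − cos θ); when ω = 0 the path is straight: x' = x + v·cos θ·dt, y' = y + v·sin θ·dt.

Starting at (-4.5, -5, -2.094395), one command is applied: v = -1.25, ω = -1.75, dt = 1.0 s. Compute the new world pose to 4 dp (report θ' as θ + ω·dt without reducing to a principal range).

θ' = -2.0944 + -1.75·1.0 = -3.8444
R = v/ω = -1.25/-1.75 = 0.7143
x' = -4.5 + 0.7143·(sin -3.8444 − sin -2.0944) = -3.4197
y' = -5 − 0.7143·(cos -3.8444 − cos -2.0944) = -4.8121

(-3.4197, -4.8121, -3.8444)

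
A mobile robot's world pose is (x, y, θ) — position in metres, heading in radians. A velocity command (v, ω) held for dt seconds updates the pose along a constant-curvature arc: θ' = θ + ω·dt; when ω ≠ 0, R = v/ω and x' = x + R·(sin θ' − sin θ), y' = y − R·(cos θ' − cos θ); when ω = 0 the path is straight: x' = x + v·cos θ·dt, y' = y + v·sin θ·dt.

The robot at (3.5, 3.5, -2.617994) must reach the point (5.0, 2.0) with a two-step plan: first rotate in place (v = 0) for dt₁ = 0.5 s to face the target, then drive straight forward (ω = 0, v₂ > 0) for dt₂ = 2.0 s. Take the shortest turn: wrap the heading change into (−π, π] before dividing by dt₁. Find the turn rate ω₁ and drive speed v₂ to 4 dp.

heading to target = atan2(2−3.5, 5−3.5) = -0.7854
Δθ = wrap(-0.7854 − -2.6180) = 1.8326; ω₁ = Δθ/dt₁ = 3.6652
distance = √((5−3.5)² + (2−3.5)²) = 2.1213; v₂ = distance/dt₂ = 1.0607

ω₁ = 3.6652, v₂ = 1.0607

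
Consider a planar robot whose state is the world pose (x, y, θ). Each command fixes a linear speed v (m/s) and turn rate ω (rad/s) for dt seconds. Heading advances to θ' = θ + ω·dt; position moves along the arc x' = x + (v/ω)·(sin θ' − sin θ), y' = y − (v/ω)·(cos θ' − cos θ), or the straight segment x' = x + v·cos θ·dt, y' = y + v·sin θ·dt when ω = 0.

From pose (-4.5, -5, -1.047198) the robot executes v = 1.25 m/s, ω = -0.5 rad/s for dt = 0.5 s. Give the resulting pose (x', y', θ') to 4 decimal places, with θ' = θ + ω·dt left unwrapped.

θ' = -1.0472 + -0.5·0.5 = -1.2972
R = v/ω = 1.25/-0.5 = -2.5000
x' = -4.5 + -2.5000·(sin -1.2972 − sin -1.0472) = -4.2581
y' = -5 − -2.5000·(cos -1.2972 − cos -1.0472) = -5.5745

(-4.2581, -5.5745, -1.2972)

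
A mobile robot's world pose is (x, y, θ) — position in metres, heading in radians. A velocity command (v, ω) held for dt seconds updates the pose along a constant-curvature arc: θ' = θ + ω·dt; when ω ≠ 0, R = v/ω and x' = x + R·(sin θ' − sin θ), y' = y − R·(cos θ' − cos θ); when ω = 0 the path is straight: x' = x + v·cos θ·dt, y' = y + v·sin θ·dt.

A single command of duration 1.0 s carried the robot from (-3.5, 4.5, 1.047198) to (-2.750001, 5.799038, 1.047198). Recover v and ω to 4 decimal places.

Δθ = 1.047198 − 1.047198 = 0.000000
ω = Δθ/dt = 0.000000/1.0 = 0.0000
ω = 0 → v = (Δx·cos θ + Δy·sin θ)/dt = 1.5000

v = 1.5000, ω = 0.0000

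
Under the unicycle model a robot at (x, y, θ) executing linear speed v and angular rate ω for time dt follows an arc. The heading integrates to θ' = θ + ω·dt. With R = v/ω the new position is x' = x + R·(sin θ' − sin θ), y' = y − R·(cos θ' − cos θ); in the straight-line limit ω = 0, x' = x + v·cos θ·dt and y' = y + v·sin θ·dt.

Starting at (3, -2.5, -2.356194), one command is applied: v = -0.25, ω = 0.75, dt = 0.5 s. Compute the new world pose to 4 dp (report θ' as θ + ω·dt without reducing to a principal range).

θ' = -2.3562 + 0.75·0.5 = -1.9812
R = v/ω = -0.25/0.75 = -0.3333
x' = 3 + -0.3333·(sin -1.9812 − sin -2.3562) = 3.0700
y' = -2.5 − -0.3333·(cos -1.9812 − cos -2.3562) = -2.3973

(3.0700, -2.3973, -1.9812)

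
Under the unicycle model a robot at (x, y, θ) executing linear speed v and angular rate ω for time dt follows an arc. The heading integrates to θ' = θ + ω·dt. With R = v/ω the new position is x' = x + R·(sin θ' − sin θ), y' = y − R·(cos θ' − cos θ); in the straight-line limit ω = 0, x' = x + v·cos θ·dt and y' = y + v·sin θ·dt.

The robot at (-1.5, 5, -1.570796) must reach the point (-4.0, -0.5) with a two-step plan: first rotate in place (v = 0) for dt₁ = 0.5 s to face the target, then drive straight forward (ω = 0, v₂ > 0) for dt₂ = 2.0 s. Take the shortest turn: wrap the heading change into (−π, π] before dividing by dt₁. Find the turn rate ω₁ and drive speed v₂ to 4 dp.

ω₁ = -0.8533, v₂ = 3.0208

heading to target = atan2(-0.5−5, -4−-1.5) = -1.9974
Δθ = wrap(-1.9974 − -1.5708) = -0.4266; ω₁ = Δθ/dt₁ = -0.8533
distance = √((-4−-1.5)² + (-0.5−5)²) = 6.0415; v₂ = distance/dt₂ = 3.0208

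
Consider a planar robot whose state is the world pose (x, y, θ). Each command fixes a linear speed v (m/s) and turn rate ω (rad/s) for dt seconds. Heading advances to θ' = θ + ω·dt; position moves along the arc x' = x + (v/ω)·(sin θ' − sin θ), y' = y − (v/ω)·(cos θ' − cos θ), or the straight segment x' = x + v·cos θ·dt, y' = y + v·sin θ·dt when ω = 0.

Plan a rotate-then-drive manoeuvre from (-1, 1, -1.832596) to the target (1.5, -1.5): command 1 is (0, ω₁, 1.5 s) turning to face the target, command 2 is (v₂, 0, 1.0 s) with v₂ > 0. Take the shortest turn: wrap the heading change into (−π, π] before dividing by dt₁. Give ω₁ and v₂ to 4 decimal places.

heading to target = atan2(-1.5−1, 1.5−-1) = -0.7854
Δθ = wrap(-0.7854 − -1.8326) = 1.0472; ω₁ = Δθ/dt₁ = 0.6981
distance = √((1.5−-1)² + (-1.5−1)²) = 3.5355; v₂ = distance/dt₂ = 3.5355

ω₁ = 0.6981, v₂ = 3.5355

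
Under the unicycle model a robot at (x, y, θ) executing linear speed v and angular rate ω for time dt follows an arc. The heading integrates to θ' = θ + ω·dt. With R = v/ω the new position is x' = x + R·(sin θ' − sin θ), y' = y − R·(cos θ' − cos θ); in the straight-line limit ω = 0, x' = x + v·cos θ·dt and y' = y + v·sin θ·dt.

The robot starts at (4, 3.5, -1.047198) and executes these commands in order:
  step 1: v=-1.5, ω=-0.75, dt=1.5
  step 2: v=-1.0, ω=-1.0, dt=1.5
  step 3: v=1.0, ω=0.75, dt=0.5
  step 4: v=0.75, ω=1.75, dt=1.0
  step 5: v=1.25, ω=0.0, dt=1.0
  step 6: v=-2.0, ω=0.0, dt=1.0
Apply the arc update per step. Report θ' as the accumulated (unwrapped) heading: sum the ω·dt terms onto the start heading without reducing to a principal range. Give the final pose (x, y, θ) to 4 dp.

step 1: θ'=-2.1722 (R=2.0000) → pose (4.0830, 5.6316, -2.1722)
step 2: θ'=-3.6722 (R=1.0000) → pose (5.4136, 5.9283, -3.6722)
step 3: θ'=-3.2972 (R=1.3333) → pose (4.9455, 6.0955, -3.2972)
step 4: θ'=-1.5472 (R=0.4286) → pose (4.4506, 5.6620, -1.5472)
step 5: θ'=-1.5472 (straight) → pose (4.4801, 4.4124, -1.5472)
step 6: θ'=-1.5472 (straight) → pose (4.4329, 6.4118, -1.5472)

(4.4329, 6.4118, -1.5472)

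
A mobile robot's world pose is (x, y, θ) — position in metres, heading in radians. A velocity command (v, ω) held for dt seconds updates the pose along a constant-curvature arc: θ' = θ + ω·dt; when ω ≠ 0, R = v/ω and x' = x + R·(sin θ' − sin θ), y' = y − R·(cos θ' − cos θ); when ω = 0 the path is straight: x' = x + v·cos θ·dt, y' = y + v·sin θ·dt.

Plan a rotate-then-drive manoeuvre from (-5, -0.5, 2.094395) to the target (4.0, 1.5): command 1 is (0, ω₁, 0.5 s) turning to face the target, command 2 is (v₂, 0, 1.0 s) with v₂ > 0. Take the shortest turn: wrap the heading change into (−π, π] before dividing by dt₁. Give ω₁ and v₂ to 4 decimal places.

ω₁ = -3.7515, v₂ = 9.2195

heading to target = atan2(1.5−-0.5, 4−-5) = 0.2187
Δθ = wrap(0.2187 − 2.0944) = -1.8757; ω₁ = Δθ/dt₁ = -3.7515
distance = √((4−-5)² + (1.5−-0.5)²) = 9.2195; v₂ = distance/dt₂ = 9.2195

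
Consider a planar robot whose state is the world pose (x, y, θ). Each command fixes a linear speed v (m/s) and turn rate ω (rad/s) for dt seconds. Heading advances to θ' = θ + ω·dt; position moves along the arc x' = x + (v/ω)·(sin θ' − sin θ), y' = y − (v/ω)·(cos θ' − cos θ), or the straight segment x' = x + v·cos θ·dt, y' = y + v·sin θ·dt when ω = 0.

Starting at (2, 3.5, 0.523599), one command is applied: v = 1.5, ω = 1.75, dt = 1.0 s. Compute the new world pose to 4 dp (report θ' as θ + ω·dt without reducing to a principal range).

(2.2255, 4.7963, 2.2736)

θ' = 0.5236 + 1.75·1.0 = 2.2736
R = v/ω = 1.5/1.75 = 0.8571
x' = 2 + 0.8571·(sin 2.2736 − sin 0.5236) = 2.2255
y' = 3.5 − 0.8571·(cos 2.2736 − cos 0.5236) = 4.7963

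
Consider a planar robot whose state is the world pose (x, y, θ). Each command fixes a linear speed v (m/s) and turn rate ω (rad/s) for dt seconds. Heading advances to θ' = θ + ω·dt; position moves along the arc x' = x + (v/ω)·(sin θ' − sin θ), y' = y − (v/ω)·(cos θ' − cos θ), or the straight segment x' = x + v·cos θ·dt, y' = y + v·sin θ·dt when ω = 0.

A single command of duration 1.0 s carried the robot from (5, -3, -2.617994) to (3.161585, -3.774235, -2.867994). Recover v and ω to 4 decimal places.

Δθ = -2.867994 − -2.617994 = -0.250000
ω = Δθ/dt = -0.250000/1.0 = -0.2500
R = Δx/(sin θ' − sin θ) = -8.0000
v = R·ω = -8.0000·-0.2500 = 2.0000

v = 2.0000, ω = -0.2500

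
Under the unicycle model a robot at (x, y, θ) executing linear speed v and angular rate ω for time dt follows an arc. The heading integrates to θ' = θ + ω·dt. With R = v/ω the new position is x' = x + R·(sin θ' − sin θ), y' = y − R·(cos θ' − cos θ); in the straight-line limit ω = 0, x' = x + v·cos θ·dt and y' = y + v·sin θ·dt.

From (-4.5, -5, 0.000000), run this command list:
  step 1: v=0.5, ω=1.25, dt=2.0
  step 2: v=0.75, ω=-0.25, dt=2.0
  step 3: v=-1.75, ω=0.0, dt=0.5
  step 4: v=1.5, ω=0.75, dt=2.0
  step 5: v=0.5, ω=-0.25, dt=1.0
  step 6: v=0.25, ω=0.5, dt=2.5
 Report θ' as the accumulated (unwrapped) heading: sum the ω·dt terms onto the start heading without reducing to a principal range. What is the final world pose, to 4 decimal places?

step 1: θ'=2.5000 (R=0.4000) → pose (-4.2606, -4.2795, 2.5000)
step 2: θ'=2.0000 (R=-3.0000) → pose (-5.1931, -3.1246, 2.0000)
step 3: θ'=2.0000 (straight) → pose (-4.8290, -3.9202, 2.0000)
step 4: θ'=3.5000 (R=2.0000) → pose (-7.3491, -2.8796, 3.5000)
step 5: θ'=3.2500 (R=-2.0000) → pose (-7.8343, -2.9949, 3.2500)
step 6: θ'=4.5000 (R=0.5000) → pose (-8.2690, -3.3866, 4.5000)

(-8.2690, -3.3866, 4.5000)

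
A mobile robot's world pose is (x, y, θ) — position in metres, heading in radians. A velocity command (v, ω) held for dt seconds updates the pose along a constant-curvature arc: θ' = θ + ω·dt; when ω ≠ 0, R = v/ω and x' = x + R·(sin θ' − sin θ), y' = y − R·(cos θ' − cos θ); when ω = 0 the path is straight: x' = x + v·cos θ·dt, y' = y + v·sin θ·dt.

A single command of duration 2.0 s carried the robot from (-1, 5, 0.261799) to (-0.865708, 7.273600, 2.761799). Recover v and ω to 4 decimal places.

Δθ = 2.761799 − 0.261799 = 2.500000
ω = Δθ/dt = 2.500000/2.0 = 1.2500
R = −Δy/(cos θ' − cos θ) = 1.2000
v = R·ω = 1.2000·1.2500 = 1.5000

v = 1.5000, ω = 1.2500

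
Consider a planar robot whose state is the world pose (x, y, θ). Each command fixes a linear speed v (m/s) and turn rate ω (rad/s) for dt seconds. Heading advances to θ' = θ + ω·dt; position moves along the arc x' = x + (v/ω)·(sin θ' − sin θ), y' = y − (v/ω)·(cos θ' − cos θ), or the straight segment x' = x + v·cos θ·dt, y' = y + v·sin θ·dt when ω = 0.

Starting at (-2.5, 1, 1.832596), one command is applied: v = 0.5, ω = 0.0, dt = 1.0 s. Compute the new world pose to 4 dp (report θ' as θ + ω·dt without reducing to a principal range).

(-2.6294, 1.4830, 1.8326)

θ' = 1.8326 + 0.0·1.0 = 1.8326
ω = 0 → straight: x' = -2.5 + 0.5·cos(1.8326)·1.0 = -2.6294
y' = 1 + 0.5·sin(1.8326)·1.0 = 1.4830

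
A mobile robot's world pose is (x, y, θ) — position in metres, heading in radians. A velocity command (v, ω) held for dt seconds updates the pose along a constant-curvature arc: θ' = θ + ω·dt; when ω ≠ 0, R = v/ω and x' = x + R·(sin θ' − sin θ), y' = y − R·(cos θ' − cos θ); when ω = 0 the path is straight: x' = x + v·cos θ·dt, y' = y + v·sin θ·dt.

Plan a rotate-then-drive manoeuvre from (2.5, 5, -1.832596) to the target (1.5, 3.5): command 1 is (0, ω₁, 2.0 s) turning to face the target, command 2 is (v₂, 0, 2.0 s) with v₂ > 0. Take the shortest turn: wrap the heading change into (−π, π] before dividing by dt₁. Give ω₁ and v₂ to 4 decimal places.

ω₁ = -0.1631, v₂ = 0.9014

heading to target = atan2(3.5−5, 1.5−2.5) = -2.1588
Δθ = wrap(-2.1588 − -1.8326) = -0.3262; ω₁ = Δθ/dt₁ = -0.1631
distance = √((1.5−2.5)² + (3.5−5)²) = 1.8028; v₂ = distance/dt₂ = 0.9014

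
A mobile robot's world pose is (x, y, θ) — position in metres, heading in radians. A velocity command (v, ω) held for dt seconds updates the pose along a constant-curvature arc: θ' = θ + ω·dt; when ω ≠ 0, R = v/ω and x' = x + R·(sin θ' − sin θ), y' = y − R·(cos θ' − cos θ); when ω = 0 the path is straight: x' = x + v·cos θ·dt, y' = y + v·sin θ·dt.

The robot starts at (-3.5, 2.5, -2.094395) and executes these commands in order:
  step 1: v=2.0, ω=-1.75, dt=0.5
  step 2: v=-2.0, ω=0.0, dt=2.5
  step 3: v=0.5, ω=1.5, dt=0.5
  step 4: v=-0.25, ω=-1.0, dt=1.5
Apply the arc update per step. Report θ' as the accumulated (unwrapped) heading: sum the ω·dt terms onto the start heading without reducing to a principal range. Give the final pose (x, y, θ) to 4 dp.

(0.7594, 2.7336, -3.7194)

step 1: θ'=-2.9694 (R=-1.1429) → pose (-4.2939, 1.9455, -2.9694)
step 2: θ'=-2.9694 (straight) → pose (0.6321, 2.8022, -2.9694)
step 3: θ'=-2.2194 (R=0.3333) → pose (0.4236, 2.6752, -2.2194)
step 4: θ'=-3.7194 (R=0.2500) → pose (0.7594, 2.7336, -3.7194)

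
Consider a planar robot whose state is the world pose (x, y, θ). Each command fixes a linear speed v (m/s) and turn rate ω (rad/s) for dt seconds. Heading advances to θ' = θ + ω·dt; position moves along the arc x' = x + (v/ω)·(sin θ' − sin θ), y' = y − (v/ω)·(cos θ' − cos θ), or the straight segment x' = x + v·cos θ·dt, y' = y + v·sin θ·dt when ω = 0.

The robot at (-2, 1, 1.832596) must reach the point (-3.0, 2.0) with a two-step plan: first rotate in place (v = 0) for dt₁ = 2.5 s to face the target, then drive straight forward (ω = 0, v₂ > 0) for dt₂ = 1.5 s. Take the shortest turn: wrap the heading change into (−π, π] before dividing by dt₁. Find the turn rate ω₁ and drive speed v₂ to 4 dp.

ω₁ = 0.2094, v₂ = 0.9428

heading to target = atan2(2−1, -3−-2) = 2.3562
Δθ = wrap(2.3562 − 1.8326) = 0.5236; ω₁ = Δθ/dt₁ = 0.2094
distance = √((-3−-2)² + (2−1)²) = 1.4142; v₂ = distance/dt₂ = 0.9428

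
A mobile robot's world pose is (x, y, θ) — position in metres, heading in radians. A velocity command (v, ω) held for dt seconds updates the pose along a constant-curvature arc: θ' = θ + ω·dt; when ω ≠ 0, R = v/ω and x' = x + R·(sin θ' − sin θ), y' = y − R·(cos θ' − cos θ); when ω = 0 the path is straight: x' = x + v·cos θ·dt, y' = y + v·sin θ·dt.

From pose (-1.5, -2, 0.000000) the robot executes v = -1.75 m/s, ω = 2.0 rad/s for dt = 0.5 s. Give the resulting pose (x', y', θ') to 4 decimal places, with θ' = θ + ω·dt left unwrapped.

(-2.2363, -2.4022, 1.0000)

θ' = 0.0000 + 2.0·0.5 = 1.0000
R = v/ω = -1.75/2.0 = -0.8750
x' = -1.5 + -0.8750·(sin 1.0000 − sin 0.0000) = -2.2363
y' = -2 − -0.8750·(cos 1.0000 − cos 0.0000) = -2.4022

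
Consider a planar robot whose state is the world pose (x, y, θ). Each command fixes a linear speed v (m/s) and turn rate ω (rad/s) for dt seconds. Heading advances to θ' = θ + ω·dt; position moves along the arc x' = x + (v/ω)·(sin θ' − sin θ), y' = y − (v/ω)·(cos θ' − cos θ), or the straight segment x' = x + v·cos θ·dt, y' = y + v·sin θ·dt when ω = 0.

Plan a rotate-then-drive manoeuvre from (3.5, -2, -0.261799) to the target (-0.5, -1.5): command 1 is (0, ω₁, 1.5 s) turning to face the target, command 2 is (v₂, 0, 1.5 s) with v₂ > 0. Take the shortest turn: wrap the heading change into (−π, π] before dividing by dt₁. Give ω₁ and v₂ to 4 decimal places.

heading to target = atan2(-1.5−-2, -0.5−3.5) = 3.0172
Δθ = wrap(3.0172 − -0.2618) = -3.0041; ω₁ = Δθ/dt₁ = -2.0028
distance = √((-0.5−3.5)² + (-1.5−-2)²) = 4.0311; v₂ = distance/dt₂ = 2.6874

ω₁ = -2.0028, v₂ = 2.6874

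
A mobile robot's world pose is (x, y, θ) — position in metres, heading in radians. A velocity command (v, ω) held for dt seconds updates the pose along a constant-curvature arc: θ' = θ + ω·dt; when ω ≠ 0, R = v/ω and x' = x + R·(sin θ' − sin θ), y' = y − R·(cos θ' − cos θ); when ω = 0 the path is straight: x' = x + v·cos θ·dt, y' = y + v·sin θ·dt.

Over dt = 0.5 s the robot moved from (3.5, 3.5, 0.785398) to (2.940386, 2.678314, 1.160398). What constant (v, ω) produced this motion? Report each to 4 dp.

Δθ = 1.160398 − 0.785398 = 0.375000
ω = Δθ/dt = 0.375000/0.5 = 0.7500
R = −Δy/(cos θ' − cos θ) = -2.6667
v = R·ω = -2.6667·0.7500 = -2.0000

v = -2.0000, ω = 0.7500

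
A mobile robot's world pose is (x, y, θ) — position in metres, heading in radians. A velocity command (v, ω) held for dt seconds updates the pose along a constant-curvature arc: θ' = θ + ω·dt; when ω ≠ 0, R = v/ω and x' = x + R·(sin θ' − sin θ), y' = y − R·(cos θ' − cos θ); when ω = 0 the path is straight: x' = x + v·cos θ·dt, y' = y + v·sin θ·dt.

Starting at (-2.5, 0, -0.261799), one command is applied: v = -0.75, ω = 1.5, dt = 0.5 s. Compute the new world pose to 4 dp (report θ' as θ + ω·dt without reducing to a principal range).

(-2.8639, -0.0414, 0.4882)

θ' = -0.2618 + 1.5·0.5 = 0.4882
R = v/ω = -0.75/1.5 = -0.5000
x' = -2.5 + -0.5000·(sin 0.4882 − sin -0.2618) = -2.8639
y' = 0 − -0.5000·(cos 0.4882 − cos -0.2618) = -0.0414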